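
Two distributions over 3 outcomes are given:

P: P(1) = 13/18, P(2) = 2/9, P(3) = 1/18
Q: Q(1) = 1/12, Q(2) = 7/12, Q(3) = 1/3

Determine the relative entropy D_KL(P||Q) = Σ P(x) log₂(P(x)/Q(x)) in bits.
1.7971 bits

D_KL(P||Q) = Σ P(x) log₂(P(x)/Q(x))

Computing term by term:
  P(1)·log₂(P(1)/Q(1)) = (13/18)·log₂((13/18)/(1/12)) = 2.25007
  P(2)·log₂(P(2)/Q(2)) = (2/9)·log₂((2/9)/(7/12)) = -0.30940
  P(3)·log₂(P(3)/Q(3)) = (1/18)·log₂((1/18)/(1/3)) = -0.14361

D_KL(P||Q) = 2.25007 - 0.30940 - 0.14361 = 1.79706 ≈ 1.7971 bits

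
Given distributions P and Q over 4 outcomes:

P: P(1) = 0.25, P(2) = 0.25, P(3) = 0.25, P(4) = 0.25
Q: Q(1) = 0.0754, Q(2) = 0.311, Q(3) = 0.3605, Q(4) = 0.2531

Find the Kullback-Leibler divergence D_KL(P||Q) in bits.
0.2171 bits

D_KL(P||Q) = Σ P(x) log₂(P(x)/Q(x))

Computing term by term:
  P(1)·log₂(P(1)/Q(1)) = 0.25·log₂(0.25/0.0754) = 0.43232
  P(2)·log₂(P(2)/Q(2)) = 0.25·log₂(0.25/0.311) = -0.07875
  P(3)·log₂(P(3)/Q(3)) = 0.25·log₂(0.25/0.3605) = -0.13202
  P(4)·log₂(P(4)/Q(4)) = 0.25·log₂(0.25/0.2531) = -0.00444

D_KL(P||Q) = 0.43232 - 0.07875 - 0.13202 - 0.00444 = 0.21711 ≈ 0.2171 bits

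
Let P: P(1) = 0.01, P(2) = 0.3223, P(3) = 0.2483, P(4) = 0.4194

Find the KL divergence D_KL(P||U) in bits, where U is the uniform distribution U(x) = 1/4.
0.3823 bits

U(i) = 1/4 for all i

D_KL(P||U) = Σ P(x) log₂(P(x) / (1/4))
           = Σ P(x) log₂(P(x)) + log₂(4)
           = log₂(4) - H(P)

H(P) = -Σ P(x) log₂(P(x)):
  -P(1)·log₂(P(1)) = -(0.01)·log₂(0.01) = 0.06644
  -P(2)·log₂(P(2)) = -(0.3223)·log₂(0.3223) = 0.52648
  -P(3)·log₂(P(3)) = -(0.2483)·log₂(0.2483) = 0.49904
  -P(4)·log₂(P(4)) = -(0.4194)·log₂(0.4194) = 0.52576
H(P) = 0.06644 + 0.52648 + 0.49904 + 0.52576 = 1.61772 bits

log₂(4) = 2.00000 bits

D_KL(P||U) = 2.00000 - 1.61772 = 0.38228 ≈ 0.3823 bits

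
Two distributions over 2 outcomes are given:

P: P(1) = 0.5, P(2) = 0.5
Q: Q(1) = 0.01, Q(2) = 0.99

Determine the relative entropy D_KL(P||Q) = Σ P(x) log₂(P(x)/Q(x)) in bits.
2.3292 bits

D_KL(P||Q) = Σ P(x) log₂(P(x)/Q(x))

Computing term by term:
  P(1)·log₂(P(1)/Q(1)) = 0.5·log₂(0.5/0.01) = 2.82193
  P(2)·log₂(P(2)/Q(2)) = 0.5·log₂(0.5/0.99) = -0.49275

D_KL(P||Q) = 2.82193 - 0.49275 = 2.32918 ≈ 2.3292 bits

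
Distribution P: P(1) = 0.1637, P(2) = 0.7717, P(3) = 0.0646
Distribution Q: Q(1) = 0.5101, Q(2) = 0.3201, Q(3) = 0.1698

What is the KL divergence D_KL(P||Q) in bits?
0.6212 bits

D_KL(P||Q) = Σ P(x) log₂(P(x)/Q(x))

Computing term by term:
  P(1)·log₂(P(1)/Q(1)) = 0.1637·log₂(0.1637/0.5101) = -0.26842
  P(2)·log₂(P(2)/Q(2)) = 0.7717·log₂(0.7717/0.3201) = 0.97969
  P(3)·log₂(P(3)/Q(3)) = 0.0646·log₂(0.0646/0.1698) = -0.09007

D_KL(P||Q) = -0.26842 + 0.97969 - 0.09007 = 0.62120 ≈ 0.6212 bits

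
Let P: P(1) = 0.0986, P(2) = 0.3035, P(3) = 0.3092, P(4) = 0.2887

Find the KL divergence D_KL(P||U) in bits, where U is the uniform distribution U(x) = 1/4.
0.1073 bits

U(i) = 1/4 for all i

D_KL(P||U) = Σ P(x) log₂(P(x) / (1/4))
           = Σ P(x) log₂(P(x)) + log₂(4)
           = log₂(4) - H(P)

H(P) = -Σ P(x) log₂(P(x)):
  -P(1)·log₂(P(1)) = -(0.0986)·log₂(0.0986) = 0.32955
  -P(2)·log₂(P(2)) = -(0.3035)·log₂(0.3035) = 0.52209
  -P(3)·log₂(P(3)) = -(0.3092)·log₂(0.3092) = 0.52360
  -P(4)·log₂(P(4)) = -(0.2887)·log₂(0.2887) = 0.51745
H(P) = 0.32955 + 0.52209 + 0.52360 + 0.51745 = 1.89269 bits

log₂(4) = 2.00000 bits

D_KL(P||U) = 2.00000 - 1.89269 = 0.10731 ≈ 0.1073 bits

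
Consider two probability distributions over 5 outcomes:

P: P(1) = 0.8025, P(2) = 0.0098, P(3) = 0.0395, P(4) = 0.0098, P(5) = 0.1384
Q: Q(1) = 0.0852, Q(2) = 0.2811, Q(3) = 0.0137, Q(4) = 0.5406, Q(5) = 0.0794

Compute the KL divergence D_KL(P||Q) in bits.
2.6637 bits

D_KL(P||Q) = Σ P(x) log₂(P(x)/Q(x))

Computing term by term:
  P(1)·log₂(P(1)/Q(1)) = 0.8025·log₂(0.8025/0.0852) = 2.59655
  P(2)·log₂(P(2)/Q(2)) = 0.0098·log₂(0.0098/0.2811) = -0.04745
  P(3)·log₂(P(3)/Q(3)) = 0.0395·log₂(0.0395/0.0137) = 0.06034
  P(4)·log₂(P(4)/Q(4)) = 0.0098·log₂(0.0098/0.5406) = -0.05670
  P(5)·log₂(P(5)/Q(5)) = 0.1384·log₂(0.1384/0.0794) = 0.11095

D_KL(P||Q) = 2.59655 - 0.04745 + 0.06034 - 0.05670 + 0.11095 = 2.66369 ≈ 2.6637 bits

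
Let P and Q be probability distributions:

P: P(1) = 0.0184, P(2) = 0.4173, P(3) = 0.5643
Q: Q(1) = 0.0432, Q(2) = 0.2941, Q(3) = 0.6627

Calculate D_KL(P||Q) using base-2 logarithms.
0.0571 bits

D_KL(P||Q) = Σ P(x) log₂(P(x)/Q(x))

Computing term by term:
  P(1)·log₂(P(1)/Q(1)) = 0.0184·log₂(0.0184/0.0432) = -0.02266
  P(2)·log₂(P(2)/Q(2)) = 0.4173·log₂(0.4173/0.2941) = 0.21064
  P(3)·log₂(P(3)/Q(3)) = 0.5643·log₂(0.5643/0.6627) = -0.13086

D_KL(P||Q) = -0.02266 + 0.21064 - 0.13086 = 0.05712 ≈ 0.0571 bits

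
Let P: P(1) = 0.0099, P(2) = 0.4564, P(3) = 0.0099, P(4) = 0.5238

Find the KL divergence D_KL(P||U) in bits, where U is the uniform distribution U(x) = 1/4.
0.8630 bits

U(i) = 1/4 for all i

D_KL(P||U) = Σ P(x) log₂(P(x) / (1/4))
           = Σ P(x) log₂(P(x)) + log₂(4)
           = log₂(4) - H(P)

H(P) = -Σ P(x) log₂(P(x)):
  -P(1)·log₂(P(1)) = -(0.0099)·log₂(0.0099) = 0.06592
  -P(2)·log₂(P(2)) = -(0.4564)·log₂(0.4564) = 0.51648
  -P(3)·log₂(P(3)) = -(0.0099)·log₂(0.0099) = 0.06592
  -P(4)·log₂(P(4)) = -(0.5238)·log₂(0.5238) = 0.48866
H(P) = 0.06592 + 0.51648 + 0.06592 + 0.48866 = 1.13698 bits

log₂(4) = 2.00000 bits

D_KL(P||U) = 2.00000 - 1.13698 = 0.86302 ≈ 0.8630 bits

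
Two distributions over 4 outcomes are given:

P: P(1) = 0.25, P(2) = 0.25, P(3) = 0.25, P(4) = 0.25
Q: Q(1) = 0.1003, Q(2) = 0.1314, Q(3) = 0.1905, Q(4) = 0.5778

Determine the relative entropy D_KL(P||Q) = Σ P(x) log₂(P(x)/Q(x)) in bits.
0.3573 bits

D_KL(P||Q) = Σ P(x) log₂(P(x)/Q(x))

Computing term by term:
  P(1)·log₂(P(1)/Q(1)) = 0.25·log₂(0.25/0.1003) = 0.32940
  P(2)·log₂(P(2)/Q(2)) = 0.25·log₂(0.25/0.1314) = 0.23199
  P(3)·log₂(P(3)/Q(3)) = 0.25·log₂(0.25/0.1905) = 0.09803
  P(4)·log₂(P(4)/Q(4)) = 0.25·log₂(0.25/0.5778) = -0.30216

D_KL(P||Q) = 0.32940 + 0.23199 + 0.09803 - 0.30216 = 0.35726 ≈ 0.3573 bits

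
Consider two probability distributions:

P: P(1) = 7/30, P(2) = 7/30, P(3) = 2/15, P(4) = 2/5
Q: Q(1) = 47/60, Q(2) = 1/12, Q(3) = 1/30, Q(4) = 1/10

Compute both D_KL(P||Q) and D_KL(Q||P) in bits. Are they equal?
D_KL(P||Q) = 1.0056 bits, D_KL(Q||P) = 0.9782 bits. No, they are not equal.

D_KL(P||Q) = Σ P(x) log₂(P(x)/Q(x))

Computing term by term:
  P(1)·log₂(P(1)/Q(1)) = (7/30)·log₂((7/30)/(47/60)) = -0.40769
  P(2)·log₂(P(2)/Q(2)) = (7/30)·log₂((7/30)/(1/12)) = 0.34660
  P(3)·log₂(P(3)/Q(3)) = (2/15)·log₂((2/15)/(1/30)) = 0.26667
  P(4)·log₂(P(4)/Q(4)) = (2/5)·log₂((2/5)/(1/10)) = 0.80000

D_KL(P||Q) = -0.40769 + 0.34660 + 0.26667 + 0.80000 = 1.00558 ≈ 1.0056 bits

D_KL(Q||P) = Σ Q(x) log₂(Q(x)/P(x))

Computing term by term:
  Q(1)·log₂(Q(1)/P(1)) = (47/60)·log₂((47/60)/(7/30)) = 1.36867
  Q(2)·log₂(Q(2)/P(2)) = (1/12)·log₂((1/12)/(7/30)) = -0.12379
  Q(3)·log₂(Q(3)/P(3)) = (1/30)·log₂((1/30)/(2/15)) = -0.06667
  Q(4)·log₂(Q(4)/P(4)) = (1/10)·log₂((1/10)/(2/5)) = -0.20000

D_KL(Q||P) = 1.36867 - 0.12379 - 0.06667 - 0.20000 = 0.97821 ≈ 0.9782 bits

These are NOT equal (difference: 0.0274 bits). KL divergence is asymmetric: D_KL(P||Q) ≠ D_KL(Q||P) in general.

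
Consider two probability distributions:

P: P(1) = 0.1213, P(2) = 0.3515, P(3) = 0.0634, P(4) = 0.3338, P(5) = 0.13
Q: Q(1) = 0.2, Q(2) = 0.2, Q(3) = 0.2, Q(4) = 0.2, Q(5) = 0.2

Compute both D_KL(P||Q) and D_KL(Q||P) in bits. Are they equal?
D_KL(P||Q) = 0.2592 bits, D_KL(Q||P) = 0.2896 bits. No, they are not equal.

D_KL(P||Q) = Σ P(x) log₂(P(x)/Q(x))

Computing term by term:
  P(1)·log₂(P(1)/Q(1)) = 0.1213·log₂(0.1213/0.2) = -0.08751
  P(2)·log₂(P(2)/Q(2)) = 0.3515·log₂(0.3515/0.2) = 0.28595
  P(3)·log₂(P(3)/Q(3)) = 0.0634·log₂(0.0634/0.2) = -0.10508
  P(4)·log₂(P(4)/Q(4)) = 0.3338·log₂(0.3338/0.2) = 0.24667
  P(5)·log₂(P(5)/Q(5)) = 0.13·log₂(0.13/0.2) = -0.08079

D_KL(P||Q) = -0.08751 + 0.28595 - 0.10508 + 0.24667 - 0.08079 = 0.25924 ≈ 0.2592 bits

D_KL(Q||P) = Σ Q(x) log₂(Q(x)/P(x))

Computing term by term:
  Q(1)·log₂(Q(1)/P(1)) = 0.2·log₂(0.2/0.1213) = 0.14428
  Q(2)·log₂(Q(2)/P(2)) = 0.2·log₂(0.2/0.3515) = -0.16270
  Q(3)·log₂(Q(3)/P(3)) = 0.2·log₂(0.2/0.0634) = 0.33149
  Q(4)·log₂(Q(4)/P(4)) = 0.2·log₂(0.2/0.3338) = -0.14780
  Q(5)·log₂(Q(5)/P(5)) = 0.2·log₂(0.2/0.13) = 0.12430

D_KL(Q||P) = 0.14428 - 0.16270 + 0.33149 - 0.14780 + 0.12430 = 0.28957 ≈ 0.2896 bits

These are NOT equal (difference: 0.0304 bits). KL divergence is asymmetric: D_KL(P||Q) ≠ D_KL(Q||P) in general.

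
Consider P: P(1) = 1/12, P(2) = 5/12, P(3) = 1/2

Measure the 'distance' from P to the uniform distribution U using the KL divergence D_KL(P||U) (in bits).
0.2600 bits

U(i) = 1/3 for all i

D_KL(P||U) = Σ P(x) log₂(P(x) / (1/3))
           = Σ P(x) log₂(P(x)) + log₂(3)
           = log₂(3) - H(P)

H(P) = -Σ P(x) log₂(P(x)):
  -P(1)·log₂(P(1)) = -(1/12)·log₂(1/12) = 0.29875
  -P(2)·log₂(P(2)) = -(5/12)·log₂(5/12) = 0.52626
  -P(3)·log₂(P(3)) = -(1/2)·log₂(1/2) = 0.50000
H(P) = 0.29875 + 0.52626 + 0.50000 = 1.32501 bits

log₂(3) = 1.58496 bits

D_KL(P||U) = 1.58496 - 1.32501 = 0.25995 ≈ 0.2600 bits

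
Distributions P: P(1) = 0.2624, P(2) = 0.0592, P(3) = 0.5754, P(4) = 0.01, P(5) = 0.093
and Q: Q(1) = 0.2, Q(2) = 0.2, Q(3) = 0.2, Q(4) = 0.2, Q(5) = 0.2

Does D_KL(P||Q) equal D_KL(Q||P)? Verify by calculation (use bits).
D_KL(P||Q) = 0.7301 bits, D_KL(Q||P) = 1.0533 bits. No — D_KL(P||Q) ≠ D_KL(Q||P) for this pair.

D_KL(P||Q) = Σ P(x) log₂(P(x)/Q(x))

Computing term by term:
  P(1)·log₂(P(1)/Q(1)) = 0.2624·log₂(0.2624/0.2) = 0.10280
  P(2)·log₂(P(2)/Q(2)) = 0.0592·log₂(0.0592/0.2) = -0.10397
  P(3)·log₂(P(3)/Q(3)) = 0.5754·log₂(0.5754/0.2) = 0.87723
  P(4)·log₂(P(4)/Q(4)) = 0.01·log₂(0.01/0.2) = -0.04322
  P(5)·log₂(P(5)/Q(5)) = 0.093·log₂(0.093/0.2) = -0.10274

D_KL(P||Q) = 0.10280 - 0.10397 + 0.87723 - 0.04322 - 0.10274 = 0.73010 ≈ 0.7301 bits

D_KL(Q||P) = Σ Q(x) log₂(Q(x)/P(x))

Computing term by term:
  Q(1)·log₂(Q(1)/P(1)) = 0.2·log₂(0.2/0.2624) = -0.07835
  Q(2)·log₂(Q(2)/P(2)) = 0.2·log₂(0.2/0.0592) = 0.35127
  Q(3)·log₂(Q(3)/P(3)) = 0.2·log₂(0.2/0.5754) = -0.30491
  Q(4)·log₂(Q(4)/P(4)) = 0.2·log₂(0.2/0.01) = 0.86439
  Q(5)·log₂(Q(5)/P(5)) = 0.2·log₂(0.2/0.093) = 0.22094

D_KL(Q||P) = -0.07835 + 0.35127 - 0.30491 + 0.86439 + 0.22094 = 1.05334 ≈ 1.0533 bits

These are NOT equal (difference: 0.3232 bits). KL divergence is asymmetric: D_KL(P||Q) ≠ D_KL(Q||P) in general.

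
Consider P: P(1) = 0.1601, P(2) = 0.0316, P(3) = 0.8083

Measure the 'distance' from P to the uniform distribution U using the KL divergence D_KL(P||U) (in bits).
0.7562 bits

U(i) = 1/3 for all i

D_KL(P||U) = Σ P(x) log₂(P(x) / (1/3))
           = Σ P(x) log₂(P(x)) + log₂(3)
           = log₂(3) - H(P)

H(P) = -Σ P(x) log₂(P(x)):
  -P(1)·log₂(P(1)) = -(0.1601)·log₂(0.1601) = 0.42314
  -P(2)·log₂(P(2)) = -(0.0316)·log₂(0.0316) = 0.15749
  -P(3)·log₂(P(3)) = -(0.8083)·log₂(0.8083) = 0.24818
H(P) = 0.42314 + 0.15749 + 0.24818 = 0.82881 bits

log₂(3) = 1.58496 bits

D_KL(P||U) = 1.58496 - 0.82881 = 0.75615 ≈ 0.7562 bits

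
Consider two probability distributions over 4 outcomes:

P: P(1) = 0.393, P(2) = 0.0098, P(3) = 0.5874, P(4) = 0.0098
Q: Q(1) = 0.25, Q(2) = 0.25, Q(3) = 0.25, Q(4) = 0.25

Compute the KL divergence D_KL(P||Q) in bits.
0.8888 bits

D_KL(P||Q) = Σ P(x) log₂(P(x)/Q(x))

Computing term by term:
  P(1)·log₂(P(1)/Q(1)) = 0.393·log₂(0.393/0.25) = 0.25647
  P(2)·log₂(P(2)/Q(2)) = 0.0098·log₂(0.0098/0.25) = -0.04580
  P(3)·log₂(P(3)/Q(3)) = 0.5874·log₂(0.5874/0.25) = 0.72392
  P(4)·log₂(P(4)/Q(4)) = 0.0098·log₂(0.0098/0.25) = -0.04580

D_KL(P||Q) = 0.25647 - 0.04580 + 0.72392 - 0.04580 = 0.88879 ≈ 0.8888 bits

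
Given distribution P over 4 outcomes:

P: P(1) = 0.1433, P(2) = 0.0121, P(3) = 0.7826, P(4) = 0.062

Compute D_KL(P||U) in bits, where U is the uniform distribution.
0.9958 bits

U(i) = 1/4 for all i

D_KL(P||U) = Σ P(x) log₂(P(x) / (1/4))
           = Σ P(x) log₂(P(x)) + log₂(4)
           = log₂(4) - H(P)

H(P) = -Σ P(x) log₂(P(x)):
  -P(1)·log₂(P(1)) = -(0.1433)·log₂(0.1433) = 0.40165
  -P(2)·log₂(P(2)) = -(0.0121)·log₂(0.0121) = 0.07706
  -P(3)·log₂(P(3)) = -(0.7826)·log₂(0.7826) = 0.27677
  -P(4)·log₂(P(4)) = -(0.062)·log₂(0.062) = 0.24872
H(P) = 0.40165 + 0.07706 + 0.27677 + 0.24872 = 1.00420 bits

log₂(4) = 2.00000 bits

D_KL(P||U) = 2.00000 - 1.00420 = 0.99580 ≈ 0.9958 bits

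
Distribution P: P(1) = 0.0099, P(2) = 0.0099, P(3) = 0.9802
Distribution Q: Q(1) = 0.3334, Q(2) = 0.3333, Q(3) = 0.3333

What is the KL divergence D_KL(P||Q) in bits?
1.4250 bits

D_KL(P||Q) = Σ P(x) log₂(P(x)/Q(x))

Computing term by term:
  P(1)·log₂(P(1)/Q(1)) = 0.0099·log₂(0.0099/0.3334) = -0.05023
  P(2)·log₂(P(2)/Q(2)) = 0.0099·log₂(0.0099/0.3333) = -0.05023
  P(3)·log₂(P(3)/Q(3)) = 0.9802·log₂(0.9802/0.3333) = 1.52544

D_KL(P||Q) = -0.05023 - 0.05023 + 1.52544 = 1.42498 ≈ 1.4250 bits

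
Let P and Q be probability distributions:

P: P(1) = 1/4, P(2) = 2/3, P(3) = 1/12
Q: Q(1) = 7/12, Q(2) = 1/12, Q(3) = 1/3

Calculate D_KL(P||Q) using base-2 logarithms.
1.5277 bits

D_KL(P||Q) = Σ P(x) log₂(P(x)/Q(x))

Computing term by term:
  P(1)·log₂(P(1)/Q(1)) = (1/4)·log₂((1/4)/(7/12)) = -0.30560
  P(2)·log₂(P(2)/Q(2)) = (2/3)·log₂((2/3)/(1/12)) = 2.00000
  P(3)·log₂(P(3)/Q(3)) = (1/12)·log₂((1/12)/(1/3)) = -0.16667

D_KL(P||Q) = -0.30560 + 2.00000 - 0.16667 = 1.52773 ≈ 1.5277 bits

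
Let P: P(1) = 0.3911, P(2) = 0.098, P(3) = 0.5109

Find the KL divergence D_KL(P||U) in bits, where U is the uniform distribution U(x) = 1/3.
0.2319 bits

U(i) = 1/3 for all i

D_KL(P||U) = Σ P(x) log₂(P(x) / (1/3))
           = Σ P(x) log₂(P(x)) + log₂(3)
           = log₂(3) - H(P)

H(P) = -Σ P(x) log₂(P(x)):
  -P(1)·log₂(P(1)) = -(0.3911)·log₂(0.3911) = 0.52970
  -P(2)·log₂(P(2)) = -(0.098)·log₂(0.098) = 0.32841
  -P(3)·log₂(P(3)) = -(0.5109)·log₂(0.5109) = 0.49500
H(P) = 0.52970 + 0.32841 + 0.49500 = 1.35311 bits

log₂(3) = 1.58496 bits

D_KL(P||U) = 1.58496 - 1.35311 = 0.23185 ≈ 0.2319 bits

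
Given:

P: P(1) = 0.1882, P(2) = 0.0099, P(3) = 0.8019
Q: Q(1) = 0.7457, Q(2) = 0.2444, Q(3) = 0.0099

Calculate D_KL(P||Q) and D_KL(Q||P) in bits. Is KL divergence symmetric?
D_KL(P||Q) = 4.6643 bits, D_KL(Q||P) = 2.5490 bits. No, KL divergence is not symmetric.

D_KL(P||Q) = Σ P(x) log₂(P(x)/Q(x))

Computing term by term:
  P(1)·log₂(P(1)/Q(1)) = 0.1882·log₂(0.1882/0.7457) = -0.37383
  P(2)·log₂(P(2)/Q(2)) = 0.0099·log₂(0.0099/0.2444) = -0.04579
  P(3)·log₂(P(3)/Q(3)) = 0.8019·log₂(0.8019/0.0099) = 5.08393

D_KL(P||Q) = -0.37383 - 0.04579 + 5.08393 = 4.66431 ≈ 4.6643 bits

D_KL(Q||P) = Σ Q(x) log₂(Q(x)/P(x))

Computing term by term:
  Q(1)·log₂(Q(1)/P(1)) = 0.7457·log₂(0.7457/0.1882) = 1.48121
  Q(2)·log₂(Q(2)/P(2)) = 0.2444·log₂(0.2444/0.0099) = 1.13051
  Q(3)·log₂(Q(3)/P(3)) = 0.0099·log₂(0.0099/0.8019) = -0.06276

D_KL(Q||P) = 1.48121 + 1.13051 - 0.06276 = 2.54896 ≈ 2.5490 bits

These are NOT equal (difference: 2.1153 bits). KL divergence is asymmetric: D_KL(P||Q) ≠ D_KL(Q||P) in general.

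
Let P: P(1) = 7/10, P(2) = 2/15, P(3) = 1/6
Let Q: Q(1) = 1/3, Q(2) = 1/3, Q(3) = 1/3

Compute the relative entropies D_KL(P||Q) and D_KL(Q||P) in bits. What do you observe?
D_KL(P||Q) = 0.4063 bits, D_KL(Q||P) = 0.4172 bits. The two directions give different values (D_KL(Q||P) exceeds D_KL(P||Q) by 0.0109 bits): KL divergence is asymmetric.

D_KL(P||Q) = Σ P(x) log₂(P(x)/Q(x))

Computing term by term:
  P(1)·log₂(P(1)/Q(1)) = (7/10)·log₂((7/10)/(1/3)) = 0.74927
  P(2)·log₂(P(2)/Q(2)) = (2/15)·log₂((2/15)/(1/3)) = -0.17626
  P(3)·log₂(P(3)/Q(3)) = (1/6)·log₂((1/6)/(1/3)) = -0.16667

D_KL(P||Q) = 0.74927 - 0.17626 - 0.16667 = 0.40634 ≈ 0.4063 bits

D_KL(Q||P) = Σ Q(x) log₂(Q(x)/P(x))

Computing term by term:
  Q(1)·log₂(Q(1)/P(1)) = (1/3)·log₂((1/3)/(7/10)) = -0.35680
  Q(2)·log₂(Q(2)/P(2)) = (1/3)·log₂((1/3)/(2/15)) = 0.44064
  Q(3)·log₂(Q(3)/P(3)) = (1/3)·log₂((1/3)/(1/6)) = 0.33333

D_KL(Q||P) = -0.35680 + 0.44064 + 0.33333 = 0.41717 ≈ 0.4172 bits

These are NOT equal (difference: 0.0109 bits). KL divergence is asymmetric: D_KL(P||Q) ≠ D_KL(Q||P) in general.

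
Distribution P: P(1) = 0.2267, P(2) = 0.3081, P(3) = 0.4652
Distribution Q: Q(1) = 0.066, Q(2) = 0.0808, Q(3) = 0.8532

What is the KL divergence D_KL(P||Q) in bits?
0.5914 bits

D_KL(P||Q) = Σ P(x) log₂(P(x)/Q(x))

Computing term by term:
  P(1)·log₂(P(1)/Q(1)) = 0.2267·log₂(0.2267/0.066) = 0.40358
  P(2)·log₂(P(2)/Q(2)) = 0.3081·log₂(0.3081/0.0808) = 0.59493
  P(3)·log₂(P(3)/Q(3)) = 0.4652·log₂(0.4652/0.8532) = -0.40707

D_KL(P||Q) = 0.40358 + 0.59493 - 0.40707 = 0.59144 ≈ 0.5914 bits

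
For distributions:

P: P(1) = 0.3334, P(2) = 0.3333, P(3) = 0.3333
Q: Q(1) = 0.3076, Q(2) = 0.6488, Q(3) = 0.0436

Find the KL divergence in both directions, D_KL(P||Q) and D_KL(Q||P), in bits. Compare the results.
D_KL(P||Q) = 0.6965 bits, D_KL(Q||P) = 0.4598 bits. D_KL(P||Q) is larger than D_KL(Q||P) by 0.2367 bits; the two directions differ.

D_KL(P||Q) = Σ P(x) log₂(P(x)/Q(x))

Computing term by term:
  P(1)·log₂(P(1)/Q(1)) = 0.3334·log₂(0.3334/0.3076) = 0.03874
  P(2)·log₂(P(2)/Q(2)) = 0.3333·log₂(0.3333/0.6488) = -0.32029
  P(3)·log₂(P(3)/Q(3)) = 0.3333·log₂(0.3333/0.0436) = 0.97804

D_KL(P||Q) = 0.03874 - 0.32029 + 0.97804 = 0.69649 ≈ 0.6965 bits

D_KL(Q||P) = Σ Q(x) log₂(Q(x)/P(x))

Computing term by term:
  Q(1)·log₂(Q(1)/P(1)) = 0.3076·log₂(0.3076/0.3334) = -0.03574
  Q(2)·log₂(Q(2)/P(2)) = 0.6488·log₂(0.6488/0.3333) = 0.62347
  Q(3)·log₂(Q(3)/P(3)) = 0.0436·log₂(0.0436/0.3333) = -0.12794

D_KL(Q||P) = -0.03574 + 0.62347 - 0.12794 = 0.45979 ≈ 0.4598 bits

These are NOT equal (difference: 0.2367 bits). KL divergence is asymmetric: D_KL(P||Q) ≠ D_KL(Q||P) in general.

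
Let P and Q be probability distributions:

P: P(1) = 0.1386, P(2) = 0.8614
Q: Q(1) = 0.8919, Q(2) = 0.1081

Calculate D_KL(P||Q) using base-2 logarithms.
2.2070 bits

D_KL(P||Q) = Σ P(x) log₂(P(x)/Q(x))

Computing term by term:
  P(1)·log₂(P(1)/Q(1)) = 0.1386·log₂(0.1386/0.8919) = -0.37227
  P(2)·log₂(P(2)/Q(2)) = 0.8614·log₂(0.8614/0.1081) = 2.57930

D_KL(P||Q) = -0.37227 + 2.57930 = 2.20703 ≈ 2.2070 bits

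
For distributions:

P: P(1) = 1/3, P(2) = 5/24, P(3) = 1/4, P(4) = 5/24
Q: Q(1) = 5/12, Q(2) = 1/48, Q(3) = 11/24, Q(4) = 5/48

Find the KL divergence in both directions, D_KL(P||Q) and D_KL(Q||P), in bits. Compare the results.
D_KL(P||Q) = 0.5745 bits, D_KL(Q||P) = 0.3616 bits. D_KL(P||Q) is larger than D_KL(Q||P) by 0.2129 bits; the two directions differ.

D_KL(P||Q) = Σ P(x) log₂(P(x)/Q(x))

Computing term by term:
  P(1)·log₂(P(1)/Q(1)) = (1/3)·log₂((1/3)/(5/12)) = -0.10731
  P(2)·log₂(P(2)/Q(2)) = (5/24)·log₂((5/24)/(1/48)) = 0.69207
  P(3)·log₂(P(3)/Q(3)) = (1/4)·log₂((1/4)/(11/24)) = -0.21862
  P(4)·log₂(P(4)/Q(4)) = (5/24)·log₂((5/24)/(5/48)) = 0.20833

D_KL(P||Q) = -0.10731 + 0.69207 - 0.21862 + 0.20833 = 0.57447 ≈ 0.5745 bits

D_KL(Q||P) = Σ Q(x) log₂(Q(x)/P(x))

Computing term by term:
  Q(1)·log₂(Q(1)/P(1)) = (5/12)·log₂((5/12)/(1/3)) = 0.13414
  Q(2)·log₂(Q(2)/P(2)) = (1/48)·log₂((1/48)/(5/24)) = -0.06921
  Q(3)·log₂(Q(3)/P(3)) = (11/24)·log₂((11/24)/(1/4)) = 0.40080
  Q(4)·log₂(Q(4)/P(4)) = (5/48)·log₂((5/48)/(5/24)) = -0.10417

D_KL(Q||P) = 0.13414 - 0.06921 + 0.40080 - 0.10417 = 0.36156 ≈ 0.3616 bits

These are NOT equal (difference: 0.2129 bits). KL divergence is asymmetric: D_KL(P||Q) ≠ D_KL(Q||P) in general.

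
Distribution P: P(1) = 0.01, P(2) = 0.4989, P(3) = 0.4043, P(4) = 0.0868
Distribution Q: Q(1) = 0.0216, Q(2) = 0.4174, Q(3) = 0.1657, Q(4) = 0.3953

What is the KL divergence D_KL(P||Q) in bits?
0.4477 bits

D_KL(P||Q) = Σ P(x) log₂(P(x)/Q(x))

Computing term by term:
  P(1)·log₂(P(1)/Q(1)) = 0.01·log₂(0.01/0.0216) = -0.01111
  P(2)·log₂(P(2)/Q(2)) = 0.4989·log₂(0.4989/0.4174) = 0.12838
  P(3)·log₂(P(3)/Q(3)) = 0.4043·log₂(0.4043/0.1657) = 0.52027
  P(4)·log₂(P(4)/Q(4)) = 0.0868·log₂(0.0868/0.3953) = -0.18985

D_KL(P||Q) = -0.01111 + 0.12838 + 0.52027 - 0.18985 = 0.44769 ≈ 0.4477 bits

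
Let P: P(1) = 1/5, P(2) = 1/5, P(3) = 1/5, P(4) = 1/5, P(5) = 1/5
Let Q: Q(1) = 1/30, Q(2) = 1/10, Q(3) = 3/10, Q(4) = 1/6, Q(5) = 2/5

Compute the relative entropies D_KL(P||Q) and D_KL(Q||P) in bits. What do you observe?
D_KL(P||Q) = 0.4526 bits, D_KL(Q||P) = 0.3455 bits. The two directions give different values (D_KL(P||Q) exceeds D_KL(Q||P) by 0.1071 bits): KL divergence is asymmetric.

D_KL(P||Q) = Σ P(x) log₂(P(x)/Q(x))

Computing term by term:
  P(1)·log₂(P(1)/Q(1)) = (1/5)·log₂((1/5)/(1/30)) = 0.51699
  P(2)·log₂(P(2)/Q(2)) = (1/5)·log₂((1/5)/(1/10)) = 0.20000
  P(3)·log₂(P(3)/Q(3)) = (1/5)·log₂((1/5)/(3/10)) = -0.11699
  P(4)·log₂(P(4)/Q(4)) = (1/5)·log₂((1/5)/(1/6)) = 0.05261
  P(5)·log₂(P(5)/Q(5)) = (1/5)·log₂((1/5)/(2/5)) = -0.20000

D_KL(P||Q) = 0.51699 + 0.20000 - 0.11699 + 0.05261 - 0.20000 = 0.45261 ≈ 0.4526 bits

D_KL(Q||P) = Σ Q(x) log₂(Q(x)/P(x))

Computing term by term:
  Q(1)·log₂(Q(1)/P(1)) = (1/30)·log₂((1/30)/(1/5)) = -0.08617
  Q(2)·log₂(Q(2)/P(2)) = (1/10)·log₂((1/10)/(1/5)) = -0.10000
  Q(3)·log₂(Q(3)/P(3)) = (3/10)·log₂((3/10)/(1/5)) = 0.17549
  Q(4)·log₂(Q(4)/P(4)) = (1/6)·log₂((1/6)/(1/5)) = -0.04384
  Q(5)·log₂(Q(5)/P(5)) = (2/5)·log₂((2/5)/(1/5)) = 0.40000

D_KL(Q||P) = -0.08617 - 0.10000 + 0.17549 - 0.04384 + 0.40000 = 0.34548 ≈ 0.3455 bits

These are NOT equal (difference: 0.1071 bits). KL divergence is asymmetric: D_KL(P||Q) ≠ D_KL(Q||P) in general.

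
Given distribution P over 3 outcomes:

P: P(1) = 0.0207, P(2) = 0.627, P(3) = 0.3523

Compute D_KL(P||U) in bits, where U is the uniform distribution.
0.5166 bits

U(i) = 1/3 for all i

D_KL(P||U) = Σ P(x) log₂(P(x) / (1/3))
           = Σ P(x) log₂(P(x)) + log₂(3)
           = log₂(3) - H(P)

H(P) = -Σ P(x) log₂(P(x)):
  -P(1)·log₂(P(1)) = -(0.0207)·log₂(0.0207) = 0.11580
  -P(2)·log₂(P(2)) = -(0.627)·log₂(0.627) = 0.42226
  -P(3)·log₂(P(3)) = -(0.3523)·log₂(0.3523) = 0.53026
H(P) = 0.11580 + 0.42226 + 0.53026 = 1.06832 bits

log₂(3) = 1.58496 bits

D_KL(P||U) = 1.58496 - 1.06832 = 0.51664 ≈ 0.5166 bits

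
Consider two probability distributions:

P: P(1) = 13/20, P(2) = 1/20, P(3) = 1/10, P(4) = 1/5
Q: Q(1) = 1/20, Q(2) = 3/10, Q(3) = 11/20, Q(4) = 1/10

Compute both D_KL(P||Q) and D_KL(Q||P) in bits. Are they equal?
D_KL(P||Q) = 2.2301 bits, D_KL(Q||P) = 1.8432 bits. No, they are not equal.

D_KL(P||Q) = Σ P(x) log₂(P(x)/Q(x))

Computing term by term:
  P(1)·log₂(P(1)/Q(1)) = (13/20)·log₂((13/20)/(1/20)) = 2.40529
  P(2)·log₂(P(2)/Q(2)) = (1/20)·log₂((1/20)/(3/10)) = -0.12925
  P(3)·log₂(P(3)/Q(3)) = (1/10)·log₂((1/10)/(11/20)) = -0.24594
  P(4)·log₂(P(4)/Q(4)) = (1/5)·log₂((1/5)/(1/10)) = 0.20000

D_KL(P||Q) = 2.40529 - 0.12925 - 0.24594 + 0.20000 = 2.23010 ≈ 2.2301 bits

D_KL(Q||P) = Σ Q(x) log₂(Q(x)/P(x))

Computing term by term:
  Q(1)·log₂(Q(1)/P(1)) = (1/20)·log₂((1/20)/(13/20)) = -0.18502
  Q(2)·log₂(Q(2)/P(2)) = (3/10)·log₂((3/10)/(1/20)) = 0.77549
  Q(3)·log₂(Q(3)/P(3)) = (11/20)·log₂((11/20)/(1/10)) = 1.35269
  Q(4)·log₂(Q(4)/P(4)) = (1/10)·log₂((1/10)/(1/5)) = -0.10000

D_KL(Q||P) = -0.18502 + 0.77549 + 1.35269 - 0.10000 = 1.84316 ≈ 1.8432 bits

These are NOT equal (difference: 0.3869 bits). KL divergence is asymmetric: D_KL(P||Q) ≠ D_KL(Q||P) in general.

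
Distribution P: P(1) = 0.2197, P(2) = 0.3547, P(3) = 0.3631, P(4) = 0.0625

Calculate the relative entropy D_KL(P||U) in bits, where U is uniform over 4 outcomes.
0.2086 bits

U(i) = 1/4 for all i

D_KL(P||U) = Σ P(x) log₂(P(x) / (1/4))
           = Σ P(x) log₂(P(x)) + log₂(4)
           = log₂(4) - H(P)

H(P) = -Σ P(x) log₂(P(x)):
  -P(1)·log₂(P(1)) = -(0.2197)·log₂(0.2197) = 0.48035
  -P(2)·log₂(P(2)) = -(0.3547)·log₂(0.3547) = 0.53039
  -P(3)·log₂(P(3)) = -(0.3631)·log₂(0.3631) = 0.53069
  -P(4)·log₂(P(4)) = -(0.0625)·log₂(0.0625) = 0.25000
H(P) = 0.48035 + 0.53039 + 0.53069 + 0.25000 = 1.79143 bits

log₂(4) = 2.00000 bits

D_KL(P||U) = 2.00000 - 1.79143 = 0.20857 ≈ 0.2086 bits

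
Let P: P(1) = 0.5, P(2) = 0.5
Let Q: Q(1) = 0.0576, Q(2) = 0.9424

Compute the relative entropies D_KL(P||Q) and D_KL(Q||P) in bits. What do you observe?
D_KL(P||Q) = 1.1017 bits, D_KL(Q||P) = 0.6822 bits. The two directions give different values (D_KL(P||Q) exceeds D_KL(Q||P) by 0.4195 bits): KL divergence is asymmetric.

D_KL(P||Q) = Σ P(x) log₂(P(x)/Q(x))

Computing term by term:
  P(1)·log₂(P(1)/Q(1)) = 0.5·log₂(0.5/0.0576) = 1.55889
  P(2)·log₂(P(2)/Q(2)) = 0.5·log₂(0.5/0.9424) = -0.45721

D_KL(P||Q) = 1.55889 - 0.45721 = 1.10168 ≈ 1.1017 bits

D_KL(Q||P) = Σ Q(x) log₂(Q(x)/P(x))

Computing term by term:
  Q(1)·log₂(Q(1)/P(1)) = 0.0576·log₂(0.0576/0.5) = -0.17958
  Q(2)·log₂(Q(2)/P(2)) = 0.9424·log₂(0.9424/0.5) = 0.86174

D_KL(Q||P) = -0.17958 + 0.86174 = 0.68216 ≈ 0.6822 bits

These are NOT equal (difference: 0.4195 bits). KL divergence is asymmetric: D_KL(P||Q) ≠ D_KL(Q||P) in general.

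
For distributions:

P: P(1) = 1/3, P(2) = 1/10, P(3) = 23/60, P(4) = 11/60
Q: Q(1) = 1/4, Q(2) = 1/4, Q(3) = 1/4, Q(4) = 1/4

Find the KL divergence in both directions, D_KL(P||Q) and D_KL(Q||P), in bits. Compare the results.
D_KL(P||Q) = 0.1605 bits, D_KL(Q||P) = 0.1844 bits. D_KL(Q||P) is larger than D_KL(P||Q) by 0.0239 bits; the two directions differ.

D_KL(P||Q) = Σ P(x) log₂(P(x)/Q(x))

Computing term by term:
  P(1)·log₂(P(1)/Q(1)) = (1/3)·log₂((1/3)/(1/4)) = 0.13835
  P(2)·log₂(P(2)/Q(2)) = (1/10)·log₂((1/10)/(1/4)) = -0.13219
  P(3)·log₂(P(3)/Q(3)) = (23/60)·log₂((23/60)/(1/4)) = 0.23639
  P(4)·log₂(P(4)/Q(4)) = (11/60)·log₂((11/60)/(1/4)) = -0.08203

D_KL(P||Q) = 0.13835 - 0.13219 + 0.23639 - 0.08203 = 0.16052 ≈ 0.1605 bits

D_KL(Q||P) = Σ Q(x) log₂(Q(x)/P(x))

Computing term by term:
  Q(1)·log₂(Q(1)/P(1)) = (1/4)·log₂((1/4)/(1/3)) = -0.10376
  Q(2)·log₂(Q(2)/P(2)) = (1/4)·log₂((1/4)/(1/10)) = 0.33048
  Q(3)·log₂(Q(3)/P(3)) = (1/4)·log₂((1/4)/(23/60)) = -0.15417
  Q(4)·log₂(Q(4)/P(4)) = (1/4)·log₂((1/4)/(11/60)) = 0.11186

D_KL(Q||P) = -0.10376 + 0.33048 - 0.15417 + 0.11186 = 0.18441 ≈ 0.1844 bits

These are NOT equal (difference: 0.0239 bits). KL divergence is asymmetric: D_KL(P||Q) ≠ D_KL(Q||P) in general.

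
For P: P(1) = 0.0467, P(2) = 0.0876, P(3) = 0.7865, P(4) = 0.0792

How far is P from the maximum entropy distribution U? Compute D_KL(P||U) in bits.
0.9236 bits

U(i) = 1/4 for all i

D_KL(P||U) = Σ P(x) log₂(P(x) / (1/4))
           = Σ P(x) log₂(P(x)) + log₂(4)
           = log₂(4) - H(P)

H(P) = -Σ P(x) log₂(P(x)):
  -P(1)·log₂(P(1)) = -(0.0467)·log₂(0.0467) = 0.20643
  -P(2)·log₂(P(2)) = -(0.0876)·log₂(0.0876) = 0.30773
  -P(3)·log₂(P(3)) = -(0.7865)·log₂(0.7865) = 0.27251
  -P(4)·log₂(P(4)) = -(0.0792)·log₂(0.0792) = 0.28974
H(P) = 0.20643 + 0.30773 + 0.27251 + 0.28974 = 1.07641 bits

log₂(4) = 2.00000 bits

D_KL(P||U) = 2.00000 - 1.07641 = 0.92359 ≈ 0.9236 bits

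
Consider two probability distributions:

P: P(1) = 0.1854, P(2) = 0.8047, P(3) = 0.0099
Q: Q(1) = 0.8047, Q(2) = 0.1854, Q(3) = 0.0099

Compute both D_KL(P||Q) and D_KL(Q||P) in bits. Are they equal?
D_KL(P||Q) = 1.3116 bits, D_KL(Q||P) = 1.3116 bits. Yes, in this case they are equal (although KL divergence is not symmetric in general).

D_KL(P||Q) = Σ P(x) log₂(P(x)/Q(x))

Computing term by term:
  P(1)·log₂(P(1)/Q(1)) = 0.1854·log₂(0.1854/0.8047) = -0.39264
  P(2)·log₂(P(2)/Q(2)) = 0.8047·log₂(0.8047/0.1854) = 1.70420
  P(3)·log₂(P(3)/Q(3)) = 0.0099·log₂(0.0099/0.0099) = 0.00000

D_KL(P||Q) = -0.39264 + 1.70420 + 0.00000 = 1.31156 ≈ 1.3116 bits

D_KL(Q||P) = Σ Q(x) log₂(Q(x)/P(x))

Computing term by term:
  Q(1)·log₂(Q(1)/P(1)) = 0.8047·log₂(0.8047/0.1854) = 1.70420
  Q(2)·log₂(Q(2)/P(2)) = 0.1854·log₂(0.1854/0.8047) = -0.39264
  Q(3)·log₂(Q(3)/P(3)) = 0.0099·log₂(0.0099/0.0099) = 0.00000

D_KL(Q||P) = 1.70420 - 0.39264 + 0.00000 = 1.31156 ≈ 1.3116 bits

These ARE equal here. Q is P with outcomes relabeled (Q(1) = P(2), Q(2) = P(1)) by a relabeling that is its own inverse, so the two sums contain exactly the same terms in a different order. This is a special case — KL divergence is not symmetric in general: D_KL(P||Q) ≠ D_KL(Q||P) for most P, Q.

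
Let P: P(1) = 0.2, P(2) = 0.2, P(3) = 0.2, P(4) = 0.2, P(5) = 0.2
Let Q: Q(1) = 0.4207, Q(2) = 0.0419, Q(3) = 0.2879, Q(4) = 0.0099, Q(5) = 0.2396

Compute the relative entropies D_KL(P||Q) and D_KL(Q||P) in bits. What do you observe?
D_KL(P||Q) = 0.9465 bits, D_KL(Q||P) = 0.5277 bits. The two directions give different values (D_KL(P||Q) exceeds D_KL(Q||P) by 0.4188 bits): KL divergence is asymmetric.

D_KL(P||Q) = Σ P(x) log₂(P(x)/Q(x))

Computing term by term:
  P(1)·log₂(P(1)/Q(1)) = 0.2·log₂(0.2/0.4207) = -0.21456
  P(2)·log₂(P(2)/Q(2)) = 0.2·log₂(0.2/0.0419) = 0.45100
  P(3)·log₂(P(3)/Q(3)) = 0.2·log₂(0.2/0.2879) = -0.10511
  P(4)·log₂(P(4)/Q(4)) = 0.2·log₂(0.2/0.0099) = 0.86729
  P(5)·log₂(P(5)/Q(5)) = 0.2·log₂(0.2/0.2396) = -0.05213

D_KL(P||Q) = -0.21456 + 0.45100 - 0.10511 + 0.86729 - 0.05213 = 0.94649 ≈ 0.9465 bits

D_KL(Q||P) = Σ Q(x) log₂(Q(x)/P(x))

Computing term by term:
  Q(1)·log₂(Q(1)/P(1)) = 0.4207·log₂(0.4207/0.2) = 0.45132
  Q(2)·log₂(Q(2)/P(2)) = 0.0419·log₂(0.0419/0.2) = -0.09448
  Q(3)·log₂(Q(3)/P(3)) = 0.2879·log₂(0.2879/0.2) = 0.15131
  Q(4)·log₂(Q(4)/P(4)) = 0.0099·log₂(0.0099/0.2) = -0.04293
  Q(5)·log₂(Q(5)/P(5)) = 0.2396·log₂(0.2396/0.2) = 0.06245

D_KL(Q||P) = 0.45132 - 0.09448 + 0.15131 - 0.04293 + 0.06245 = 0.52767 ≈ 0.5277 bits

These are NOT equal (difference: 0.4188 bits). KL divergence is asymmetric: D_KL(P||Q) ≠ D_KL(Q||P) in general.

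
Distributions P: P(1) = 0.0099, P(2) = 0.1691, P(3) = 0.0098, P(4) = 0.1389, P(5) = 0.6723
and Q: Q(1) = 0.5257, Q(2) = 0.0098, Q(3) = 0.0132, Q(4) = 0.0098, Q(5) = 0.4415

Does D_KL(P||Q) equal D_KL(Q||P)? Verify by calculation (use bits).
D_KL(P||Q) = 1.5731 bits, D_KL(Q||P) = 2.6727 bits. No — D_KL(P||Q) ≠ D_KL(Q||P) for this pair.

D_KL(P||Q) = Σ P(x) log₂(P(x)/Q(x))

Computing term by term:
  P(1)·log₂(P(1)/Q(1)) = 0.0099·log₂(0.0099/0.5257) = -0.05673
  P(2)·log₂(P(2)/Q(2)) = 0.1691·log₂(0.1691/0.0098) = 0.69482
  P(3)·log₂(P(3)/Q(3)) = 0.0098·log₂(0.0098/0.0132) = -0.00421
  P(4)·log₂(P(4)/Q(4)) = 0.1389·log₂(0.1389/0.0098) = 0.53131
  P(5)·log₂(P(5)/Q(5)) = 0.6723·log₂(0.6723/0.4415) = 0.40788

D_KL(P||Q) = -0.05673 + 0.69482 - 0.00421 + 0.53131 + 0.40788 = 1.57307 ≈ 1.5731 bits

D_KL(Q||P) = Σ Q(x) log₂(Q(x)/P(x))

Computing term by term:
  Q(1)·log₂(Q(1)/P(1)) = 0.5257·log₂(0.5257/0.0099) = 3.01261
  Q(2)·log₂(Q(2)/P(2)) = 0.0098·log₂(0.0098/0.1691) = -0.04027
  Q(3)·log₂(Q(3)/P(3)) = 0.0132·log₂(0.0132/0.0098) = 0.00567
  Q(4)·log₂(Q(4)/P(4)) = 0.0098·log₂(0.0098/0.1389) = -0.03749
  Q(5)·log₂(Q(5)/P(5)) = 0.4415·log₂(0.4415/0.6723) = -0.26785

D_KL(Q||P) = 3.01261 - 0.04027 + 0.00567 - 0.03749 - 0.26785 = 2.67267 ≈ 2.6727 bits

These are NOT equal (difference: 1.0996 bits). KL divergence is asymmetric: D_KL(P||Q) ≠ D_KL(Q||P) in general.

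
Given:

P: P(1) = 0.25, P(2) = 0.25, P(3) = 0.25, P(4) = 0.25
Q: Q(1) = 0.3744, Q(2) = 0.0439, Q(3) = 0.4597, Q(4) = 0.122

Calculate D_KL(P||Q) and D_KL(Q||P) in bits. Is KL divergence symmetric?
D_KL(P||Q) = 0.5208 bits, D_KL(Q||P) = 0.3857 bits. No, KL divergence is not symmetric.

D_KL(P||Q) = Σ P(x) log₂(P(x)/Q(x))

Computing term by term:
  P(1)·log₂(P(1)/Q(1)) = 0.25·log₂(0.25/0.3744) = -0.14566
  P(2)·log₂(P(2)/Q(2)) = 0.25·log₂(0.25/0.0439) = 0.62741
  P(3)·log₂(P(3)/Q(3)) = 0.25·log₂(0.25/0.4597) = -0.21969
  P(4)·log₂(P(4)/Q(4)) = 0.25·log₂(0.25/0.122) = 0.25876

D_KL(P||Q) = -0.14566 + 0.62741 - 0.21969 + 0.25876 = 0.52082 ≈ 0.5208 bits

D_KL(Q||P) = Σ Q(x) log₂(Q(x)/P(x))

Computing term by term:
  Q(1)·log₂(Q(1)/P(1)) = 0.3744·log₂(0.3744/0.25) = 0.21815
  Q(2)·log₂(Q(2)/P(2)) = 0.0439·log₂(0.0439/0.25) = -0.11017
  Q(3)·log₂(Q(3)/P(3)) = 0.4597·log₂(0.4597/0.25) = 0.40397
  Q(4)·log₂(Q(4)/P(4)) = 0.122·log₂(0.122/0.25) = -0.12628

D_KL(Q||P) = 0.21815 - 0.11017 + 0.40397 - 0.12628 = 0.38567 ≈ 0.3857 bits

These are NOT equal (difference: 0.1351 bits). KL divergence is asymmetric: D_KL(P||Q) ≠ D_KL(Q||P) in general.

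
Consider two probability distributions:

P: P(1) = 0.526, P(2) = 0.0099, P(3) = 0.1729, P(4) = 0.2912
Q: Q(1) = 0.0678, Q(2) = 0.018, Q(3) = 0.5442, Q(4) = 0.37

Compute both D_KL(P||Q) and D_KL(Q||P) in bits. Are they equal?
D_KL(P||Q) = 1.1595 bits, D_KL(Q||P) = 0.8432 bits. No, they are not equal.

D_KL(P||Q) = Σ P(x) log₂(P(x)/Q(x))

Computing term by term:
  P(1)·log₂(P(1)/Q(1)) = 0.526·log₂(0.526/0.0678) = 1.55470
  P(2)·log₂(P(2)/Q(2)) = 0.0099·log₂(0.0099/0.018) = -0.00854
  P(3)·log₂(P(3)/Q(3)) = 0.1729·log₂(0.1729/0.5442) = -0.28601
  P(4)·log₂(P(4)/Q(4)) = 0.2912·log₂(0.2912/0.37) = -0.10061

D_KL(P||Q) = 1.55470 - 0.00854 - 0.28601 - 0.10061 = 1.15954 ≈ 1.1595 bits

D_KL(Q||P) = Σ Q(x) log₂(Q(x)/P(x))

Computing term by term:
  Q(1)·log₂(Q(1)/P(1)) = 0.0678·log₂(0.0678/0.526) = -0.20040
  Q(2)·log₂(Q(2)/P(2)) = 0.018·log₂(0.018/0.0099) = 0.01552
  Q(3)·log₂(Q(3)/P(3)) = 0.5442·log₂(0.5442/0.1729) = 0.90022
  Q(4)·log₂(Q(4)/P(4)) = 0.37·log₂(0.37/0.2912) = 0.12784

D_KL(Q||P) = -0.20040 + 0.01552 + 0.90022 + 0.12784 = 0.84318 ≈ 0.8432 bits

These are NOT equal (difference: 0.3163 bits). KL divergence is asymmetric: D_KL(P||Q) ≠ D_KL(Q||P) in general.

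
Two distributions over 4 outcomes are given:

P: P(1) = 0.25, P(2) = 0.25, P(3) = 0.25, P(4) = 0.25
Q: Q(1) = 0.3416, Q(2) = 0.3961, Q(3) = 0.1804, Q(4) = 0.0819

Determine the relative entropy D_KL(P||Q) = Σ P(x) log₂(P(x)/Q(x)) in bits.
0.2416 bits

D_KL(P||Q) = Σ P(x) log₂(P(x)/Q(x))

Computing term by term:
  P(1)·log₂(P(1)/Q(1)) = 0.25·log₂(0.25/0.3416) = -0.11259
  P(2)·log₂(P(2)/Q(2)) = 0.25·log₂(0.25/0.3961) = -0.16598
  P(3)·log₂(P(3)/Q(3)) = 0.25·log₂(0.25/0.1804) = 0.11768
  P(4)·log₂(P(4)/Q(4)) = 0.25·log₂(0.25/0.0819) = 0.40250

D_KL(P||Q) = -0.11259 - 0.16598 + 0.11768 + 0.40250 = 0.24161 ≈ 0.2416 bits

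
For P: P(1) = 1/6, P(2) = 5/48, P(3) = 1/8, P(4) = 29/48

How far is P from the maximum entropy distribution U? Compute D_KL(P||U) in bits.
0.4151 bits

U(i) = 1/4 for all i

D_KL(P||U) = Σ P(x) log₂(P(x) / (1/4))
           = Σ P(x) log₂(P(x)) + log₂(4)
           = log₂(4) - H(P)

H(P) = -Σ P(x) log₂(P(x)):
  -P(1)·log₂(P(1)) = -(1/6)·log₂(1/6) = 0.43083
  -P(2)·log₂(P(2)) = -(5/48)·log₂(5/48) = 0.33990
  -P(3)·log₂(P(3)) = -(1/8)·log₂(1/8) = 0.37500
  -P(4)·log₂(P(4)) = -(29/48)·log₂(29/48) = 0.43922
H(P) = 0.43083 + 0.33990 + 0.37500 + 0.43922 = 1.58495 bits

log₂(4) = 2.00000 bits

D_KL(P||U) = 2.00000 - 1.58495 = 0.41505 ≈ 0.4151 bits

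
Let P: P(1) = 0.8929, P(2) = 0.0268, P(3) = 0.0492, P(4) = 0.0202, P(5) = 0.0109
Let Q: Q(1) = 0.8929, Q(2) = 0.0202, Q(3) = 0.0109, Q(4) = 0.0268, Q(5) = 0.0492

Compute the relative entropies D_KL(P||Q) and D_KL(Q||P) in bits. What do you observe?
D_KL(P||Q) = 0.0860 bits, D_KL(Q||P) = 0.0860 bits. The two directions give the same value here, because Q is a self-inverse relabeling of P; in general KL divergence is asymmetric.

D_KL(P||Q) = Σ P(x) log₂(P(x)/Q(x))

Computing term by term:
  P(1)·log₂(P(1)/Q(1)) = 0.8929·log₂(0.8929/0.8929) = 0.00000
  P(2)·log₂(P(2)/Q(2)) = 0.0268·log₂(0.0268/0.0202) = 0.01093
  P(3)·log₂(P(3)/Q(3)) = 0.0492·log₂(0.0492/0.0109) = 0.10698
  P(4)·log₂(P(4)/Q(4)) = 0.0202·log₂(0.0202/0.0268) = -0.00824
  P(5)·log₂(P(5)/Q(5)) = 0.0109·log₂(0.0109/0.0492) = -0.02370

D_KL(P||Q) = 0.00000 + 0.01093 + 0.10698 - 0.00824 - 0.02370 = 0.08597 ≈ 0.0860 bits

D_KL(Q||P) = Σ Q(x) log₂(Q(x)/P(x))

Computing term by term:
  Q(1)·log₂(Q(1)/P(1)) = 0.8929·log₂(0.8929/0.8929) = 0.00000
  Q(2)·log₂(Q(2)/P(2)) = 0.0202·log₂(0.0202/0.0268) = -0.00824
  Q(3)·log₂(Q(3)/P(3)) = 0.0109·log₂(0.0109/0.0492) = -0.02370
  Q(4)·log₂(Q(4)/P(4)) = 0.0268·log₂(0.0268/0.0202) = 0.01093
  Q(5)·log₂(Q(5)/P(5)) = 0.0492·log₂(0.0492/0.0109) = 0.10698

D_KL(Q||P) = 0.00000 - 0.00824 - 0.02370 + 0.01093 + 0.10698 = 0.08597 ≈ 0.0860 bits

These ARE equal here. Q is P with outcomes relabeled (Q(2) = P(4), Q(3) = P(5), Q(4) = P(2), Q(5) = P(3)) by a relabeling that is its own inverse, so the two sums contain exactly the same terms in a different order. This is a special case — KL divergence is not symmetric in general: D_KL(P||Q) ≠ D_KL(Q||P) for most P, Q.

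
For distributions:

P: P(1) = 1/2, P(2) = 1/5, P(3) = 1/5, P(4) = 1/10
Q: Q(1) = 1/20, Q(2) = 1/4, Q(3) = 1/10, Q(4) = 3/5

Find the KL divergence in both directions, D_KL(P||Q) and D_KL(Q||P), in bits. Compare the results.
D_KL(P||Q) = 1.5381 bits, D_KL(Q||P) = 1.3654 bits. D_KL(P||Q) is larger than D_KL(Q||P) by 0.1727 bits; the two directions differ.

D_KL(P||Q) = Σ P(x) log₂(P(x)/Q(x))

Computing term by term:
  P(1)·log₂(P(1)/Q(1)) = (1/2)·log₂((1/2)/(1/20)) = 1.66096
  P(2)·log₂(P(2)/Q(2)) = (1/5)·log₂((1/5)/(1/4)) = -0.06439
  P(3)·log₂(P(3)/Q(3)) = (1/5)·log₂((1/5)/(1/10)) = 0.20000
  P(4)·log₂(P(4)/Q(4)) = (1/10)·log₂((1/10)/(3/5)) = -0.25850

D_KL(P||Q) = 1.66096 - 0.06439 + 0.20000 - 0.25850 = 1.53807 ≈ 1.5381 bits

D_KL(Q||P) = Σ Q(x) log₂(Q(x)/P(x))

Computing term by term:
  Q(1)·log₂(Q(1)/P(1)) = (1/20)·log₂((1/20)/(1/2)) = -0.16610
  Q(2)·log₂(Q(2)/P(2)) = (1/4)·log₂((1/4)/(1/5)) = 0.08048
  Q(3)·log₂(Q(3)/P(3)) = (1/10)·log₂((1/10)/(1/5)) = -0.10000
  Q(4)·log₂(Q(4)/P(4)) = (3/5)·log₂((3/5)/(1/10)) = 1.55098

D_KL(Q||P) = -0.16610 + 0.08048 - 0.10000 + 1.55098 = 1.36536 ≈ 1.3654 bits

These are NOT equal (difference: 0.1727 bits). KL divergence is asymmetric: D_KL(P||Q) ≠ D_KL(Q||P) in general.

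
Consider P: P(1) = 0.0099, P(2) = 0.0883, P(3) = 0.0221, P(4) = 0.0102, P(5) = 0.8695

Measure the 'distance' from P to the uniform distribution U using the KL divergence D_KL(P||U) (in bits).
1.5824 bits

U(i) = 1/5 for all i

D_KL(P||U) = Σ P(x) log₂(P(x) / (1/5))
           = Σ P(x) log₂(P(x)) + log₂(5)
           = log₂(5) - H(P)

H(P) = -Σ P(x) log₂(P(x)):
  -P(1)·log₂(P(1)) = -(0.0099)·log₂(0.0099) = 0.06592
  -P(2)·log₂(P(2)) = -(0.0883)·log₂(0.0883) = 0.30918
  -P(3)·log₂(P(3)) = -(0.0221)·log₂(0.0221) = 0.12155
  -P(4)·log₂(P(4)) = -(0.0102)·log₂(0.0102) = 0.06748
  -P(5)·log₂(P(5)) = -(0.8695)·log₂(0.8695) = 0.17541
H(P) = 0.06592 + 0.30918 + 0.12155 + 0.06748 + 0.17541 = 0.73954 bits

log₂(5) = 2.32193 bits

D_KL(P||U) = 2.32193 - 0.73954 = 1.58239 ≈ 1.5824 bits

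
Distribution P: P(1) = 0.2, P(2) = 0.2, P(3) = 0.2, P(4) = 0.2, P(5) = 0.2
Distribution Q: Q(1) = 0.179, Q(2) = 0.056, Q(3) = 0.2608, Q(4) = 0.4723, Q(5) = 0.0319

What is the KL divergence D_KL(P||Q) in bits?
0.6045 bits

D_KL(P||Q) = Σ P(x) log₂(P(x)/Q(x))

Computing term by term:
  P(1)·log₂(P(1)/Q(1)) = 0.2·log₂(0.2/0.179) = 0.03201
  P(2)·log₂(P(2)/Q(2)) = 0.2·log₂(0.2/0.056) = 0.36730
  P(3)·log₂(P(3)/Q(3)) = 0.2·log₂(0.2/0.2608) = -0.07659
  P(4)·log₂(P(4)/Q(4)) = 0.2·log₂(0.2/0.4723) = -0.24794
  P(5)·log₂(P(5)/Q(5)) = 0.2·log₂(0.2/0.0319) = 0.52967

D_KL(P||Q) = 0.03201 + 0.36730 - 0.07659 - 0.24794 + 0.52967 = 0.60445 ≈ 0.6045 bits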